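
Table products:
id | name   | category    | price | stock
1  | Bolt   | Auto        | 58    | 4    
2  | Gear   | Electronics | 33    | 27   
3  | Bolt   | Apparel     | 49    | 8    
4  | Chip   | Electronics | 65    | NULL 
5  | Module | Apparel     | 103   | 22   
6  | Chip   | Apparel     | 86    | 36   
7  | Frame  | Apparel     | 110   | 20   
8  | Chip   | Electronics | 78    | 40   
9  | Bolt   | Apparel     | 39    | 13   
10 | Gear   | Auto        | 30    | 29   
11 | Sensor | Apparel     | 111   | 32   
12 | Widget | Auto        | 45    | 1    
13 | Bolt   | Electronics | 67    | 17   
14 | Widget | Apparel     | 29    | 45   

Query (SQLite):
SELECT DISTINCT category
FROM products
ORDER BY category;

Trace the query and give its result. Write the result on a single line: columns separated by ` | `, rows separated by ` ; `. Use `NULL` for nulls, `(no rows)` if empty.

Apparel ; Auto ; Electronics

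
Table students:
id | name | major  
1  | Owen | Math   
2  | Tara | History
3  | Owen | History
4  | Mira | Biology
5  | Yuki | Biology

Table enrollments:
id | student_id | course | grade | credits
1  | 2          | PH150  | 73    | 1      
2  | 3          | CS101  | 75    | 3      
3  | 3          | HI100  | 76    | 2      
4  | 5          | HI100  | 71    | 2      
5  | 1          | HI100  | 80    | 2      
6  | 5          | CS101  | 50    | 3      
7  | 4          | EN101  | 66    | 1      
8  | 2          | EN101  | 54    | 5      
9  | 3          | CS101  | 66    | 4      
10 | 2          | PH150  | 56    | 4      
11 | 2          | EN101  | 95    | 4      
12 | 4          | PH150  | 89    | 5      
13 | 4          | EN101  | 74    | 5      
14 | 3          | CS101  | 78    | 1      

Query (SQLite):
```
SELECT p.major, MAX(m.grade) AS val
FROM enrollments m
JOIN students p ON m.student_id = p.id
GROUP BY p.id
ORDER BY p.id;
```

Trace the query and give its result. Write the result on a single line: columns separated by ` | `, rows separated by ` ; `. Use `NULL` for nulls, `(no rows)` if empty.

Math | 80 ; History | 95 ; History | 78 ; Biology | 89 ; Biology | 71

Join each enrollments row to its students via student_id.
Group joined rows by students.id; compute MAX(m.grade) per group.
  1: ids {5} → MAX(m.grade)=80
  2: ids {1, 8, 10, 11} → MAX(m.grade)=95
  3: ids {2, 3, 9, 14} → MAX(m.grade)=78
  4: ids {7, 12, 13} → MAX(m.grade)=89
  5: ids {4, 6} → MAX(m.grade)=71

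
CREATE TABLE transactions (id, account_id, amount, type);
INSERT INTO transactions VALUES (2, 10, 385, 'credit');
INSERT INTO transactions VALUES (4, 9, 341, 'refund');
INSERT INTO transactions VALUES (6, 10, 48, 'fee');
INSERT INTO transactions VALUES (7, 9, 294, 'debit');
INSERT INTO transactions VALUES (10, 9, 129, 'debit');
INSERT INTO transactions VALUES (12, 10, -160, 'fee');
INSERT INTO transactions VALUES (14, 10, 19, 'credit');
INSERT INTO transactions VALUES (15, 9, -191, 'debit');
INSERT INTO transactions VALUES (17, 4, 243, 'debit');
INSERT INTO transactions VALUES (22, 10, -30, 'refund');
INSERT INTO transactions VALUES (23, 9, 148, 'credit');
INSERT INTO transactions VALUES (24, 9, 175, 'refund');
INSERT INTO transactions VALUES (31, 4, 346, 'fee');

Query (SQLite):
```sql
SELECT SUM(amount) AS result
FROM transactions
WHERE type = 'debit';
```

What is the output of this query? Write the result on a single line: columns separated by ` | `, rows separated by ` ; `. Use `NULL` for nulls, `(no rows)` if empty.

Rows where type='debit' → amount values: [294, 129, -191, 243].
SUM of non-NULL values = 475.

475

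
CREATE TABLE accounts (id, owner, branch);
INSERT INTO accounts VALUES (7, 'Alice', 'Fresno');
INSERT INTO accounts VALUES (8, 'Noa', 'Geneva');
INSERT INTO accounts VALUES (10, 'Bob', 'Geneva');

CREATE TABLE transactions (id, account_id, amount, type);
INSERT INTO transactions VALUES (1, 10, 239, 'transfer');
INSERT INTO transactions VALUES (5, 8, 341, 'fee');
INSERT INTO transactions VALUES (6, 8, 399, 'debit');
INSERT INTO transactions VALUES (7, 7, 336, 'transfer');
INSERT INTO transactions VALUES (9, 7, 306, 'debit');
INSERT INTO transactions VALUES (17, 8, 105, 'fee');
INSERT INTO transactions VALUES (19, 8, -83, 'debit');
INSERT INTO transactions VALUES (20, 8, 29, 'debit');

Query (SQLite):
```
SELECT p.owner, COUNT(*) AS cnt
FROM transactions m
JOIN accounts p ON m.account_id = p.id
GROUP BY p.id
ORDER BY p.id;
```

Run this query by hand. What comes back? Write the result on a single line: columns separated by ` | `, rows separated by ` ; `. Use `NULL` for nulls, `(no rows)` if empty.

Join each transactions row to its accounts via account_id.
Group joined rows by accounts.id; compute COUNT(*) per group.
  7: ids {7, 9} → COUNT(*)=2
  8: ids {5, 6, 17, 19, 20} → COUNT(*)=5
  10: ids {1} → COUNT(*)=1

Alice | 2 ; Noa | 5 ; Bob | 1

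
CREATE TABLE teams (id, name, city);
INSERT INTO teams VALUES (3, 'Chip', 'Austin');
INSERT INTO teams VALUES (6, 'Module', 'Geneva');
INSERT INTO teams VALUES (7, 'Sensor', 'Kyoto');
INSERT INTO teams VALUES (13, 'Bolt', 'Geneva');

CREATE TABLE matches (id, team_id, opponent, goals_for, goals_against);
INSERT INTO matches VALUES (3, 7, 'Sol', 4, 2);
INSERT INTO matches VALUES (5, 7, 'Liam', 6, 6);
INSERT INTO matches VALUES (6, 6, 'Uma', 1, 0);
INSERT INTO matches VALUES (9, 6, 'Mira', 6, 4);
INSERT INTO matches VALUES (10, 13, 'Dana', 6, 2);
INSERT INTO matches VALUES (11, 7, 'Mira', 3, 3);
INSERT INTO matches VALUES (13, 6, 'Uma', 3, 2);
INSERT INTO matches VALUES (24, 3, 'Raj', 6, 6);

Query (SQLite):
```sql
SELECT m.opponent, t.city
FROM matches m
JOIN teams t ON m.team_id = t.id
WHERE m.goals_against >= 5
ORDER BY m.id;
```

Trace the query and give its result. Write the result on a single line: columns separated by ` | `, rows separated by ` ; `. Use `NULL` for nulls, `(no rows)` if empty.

Liam | Kyoto ; Raj | Austin

Each matches row matches the teams row where team_id = teams.id.
Then keep rows with m.goals_against >= 5.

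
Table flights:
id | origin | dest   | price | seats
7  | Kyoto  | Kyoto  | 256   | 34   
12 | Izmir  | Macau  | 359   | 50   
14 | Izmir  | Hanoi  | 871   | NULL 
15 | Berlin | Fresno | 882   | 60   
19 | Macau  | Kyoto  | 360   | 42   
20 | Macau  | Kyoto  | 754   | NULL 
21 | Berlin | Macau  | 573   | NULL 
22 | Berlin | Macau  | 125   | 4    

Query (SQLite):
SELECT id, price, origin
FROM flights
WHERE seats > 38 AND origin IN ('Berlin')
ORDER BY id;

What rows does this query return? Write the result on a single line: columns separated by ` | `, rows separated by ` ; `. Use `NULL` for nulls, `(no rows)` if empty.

15 | 882 | Berlin

seats > 38: ids {12, 15, 19}
origin IN ('Berlin'): ids {15, 21, 22}
Combine with AND.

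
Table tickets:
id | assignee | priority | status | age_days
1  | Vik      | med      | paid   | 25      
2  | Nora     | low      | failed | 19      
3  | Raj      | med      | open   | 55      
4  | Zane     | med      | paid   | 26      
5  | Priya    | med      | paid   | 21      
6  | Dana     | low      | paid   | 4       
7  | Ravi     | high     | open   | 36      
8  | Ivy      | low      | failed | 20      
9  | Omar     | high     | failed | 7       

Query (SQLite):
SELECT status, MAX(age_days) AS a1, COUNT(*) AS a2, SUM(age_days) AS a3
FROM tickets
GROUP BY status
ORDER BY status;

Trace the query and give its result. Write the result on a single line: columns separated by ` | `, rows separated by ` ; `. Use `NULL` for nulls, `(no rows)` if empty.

Group tickets by status.
Per group compute: MAX(age_days), COUNT(*), SUM(age_days).
  failed: ids {2, 8, 9} → MAX(age_days)=20, COUNT(*)=3, SUM(age_days)=46
  open: ids {3, 7} → MAX(age_days)=55, COUNT(*)=2, SUM(age_days)=91
  paid: ids {1, 4, 5, 6} → MAX(age_days)=26, COUNT(*)=4, SUM(age_days)=76

failed | 20 | 3 | 46 ; open | 55 | 2 | 91 ; paid | 26 | 4 | 76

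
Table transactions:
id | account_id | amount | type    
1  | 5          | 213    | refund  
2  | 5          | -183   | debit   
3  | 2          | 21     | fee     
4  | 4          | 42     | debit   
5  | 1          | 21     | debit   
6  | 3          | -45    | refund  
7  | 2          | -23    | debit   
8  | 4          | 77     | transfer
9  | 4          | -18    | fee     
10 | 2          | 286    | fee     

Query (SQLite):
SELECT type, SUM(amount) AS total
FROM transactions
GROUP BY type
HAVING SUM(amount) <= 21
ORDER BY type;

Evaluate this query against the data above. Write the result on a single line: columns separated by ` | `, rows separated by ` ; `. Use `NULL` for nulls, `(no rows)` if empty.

debit | -143

Partition transactions by type; compute SUM(amount) within each group.
HAVING: keep groups where SUM(amount) <= 21.
  debit: ids {2, 4, 5, 7} → SUM(amount)=-143
  fee: ids {3, 9, 10} → SUM(amount)=289
  refund: ids {1, 6} → SUM(amount)=168
  transfer: ids {8} → SUM(amount)=77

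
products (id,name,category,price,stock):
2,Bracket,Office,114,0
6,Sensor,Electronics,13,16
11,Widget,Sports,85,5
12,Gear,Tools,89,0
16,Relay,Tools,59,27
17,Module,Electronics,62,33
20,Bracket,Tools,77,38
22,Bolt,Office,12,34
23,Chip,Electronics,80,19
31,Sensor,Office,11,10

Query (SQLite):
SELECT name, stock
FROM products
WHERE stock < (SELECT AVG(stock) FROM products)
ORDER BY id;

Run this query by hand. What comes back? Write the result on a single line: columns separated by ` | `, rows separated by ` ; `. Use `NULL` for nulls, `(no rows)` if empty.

Scalar subquery: AVG(stock) over all products rows = 18.2.
Keep rows where stock < that value.

Bracket | 0 ; Sensor | 16 ; Widget | 5 ; Gear | 0 ; Sensor | 10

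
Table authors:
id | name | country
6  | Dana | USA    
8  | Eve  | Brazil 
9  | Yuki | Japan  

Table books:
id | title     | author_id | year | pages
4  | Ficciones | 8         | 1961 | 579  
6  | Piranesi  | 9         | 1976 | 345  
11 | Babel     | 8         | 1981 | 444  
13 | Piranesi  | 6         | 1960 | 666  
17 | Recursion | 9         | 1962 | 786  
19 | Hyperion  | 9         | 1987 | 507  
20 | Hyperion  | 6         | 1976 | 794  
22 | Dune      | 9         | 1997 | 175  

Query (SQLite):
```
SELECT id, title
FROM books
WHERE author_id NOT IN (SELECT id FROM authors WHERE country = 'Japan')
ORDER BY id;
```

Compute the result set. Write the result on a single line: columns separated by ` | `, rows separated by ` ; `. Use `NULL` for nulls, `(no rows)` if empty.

Inner query: authors.id where country = 'Japan'.
Outer: keep books rows whose author_id is not in that set.
Inner query → {9}

4 | Ficciones ; 11 | Babel ; 13 | Piranesi ; 20 | Hyperion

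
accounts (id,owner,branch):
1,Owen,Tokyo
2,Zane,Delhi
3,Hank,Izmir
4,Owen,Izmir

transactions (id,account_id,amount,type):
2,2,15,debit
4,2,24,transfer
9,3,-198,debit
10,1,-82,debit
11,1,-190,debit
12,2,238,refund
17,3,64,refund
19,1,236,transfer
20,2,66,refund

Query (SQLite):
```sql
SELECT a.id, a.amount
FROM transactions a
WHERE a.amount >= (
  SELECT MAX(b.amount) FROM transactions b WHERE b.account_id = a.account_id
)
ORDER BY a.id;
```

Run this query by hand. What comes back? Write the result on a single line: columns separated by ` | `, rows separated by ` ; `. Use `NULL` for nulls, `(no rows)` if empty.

For each transactions row a, compute MAX(amount) over rows sharing a.account_id.
Keep row a if a.amount >= that per-group MAX.
  account_id=1: MAX(amount) = 236
  account_id=2: MAX(amount) = 238
  account_id=3: MAX(amount) = 64

12 | 238 ; 17 | 64 ; 19 | 236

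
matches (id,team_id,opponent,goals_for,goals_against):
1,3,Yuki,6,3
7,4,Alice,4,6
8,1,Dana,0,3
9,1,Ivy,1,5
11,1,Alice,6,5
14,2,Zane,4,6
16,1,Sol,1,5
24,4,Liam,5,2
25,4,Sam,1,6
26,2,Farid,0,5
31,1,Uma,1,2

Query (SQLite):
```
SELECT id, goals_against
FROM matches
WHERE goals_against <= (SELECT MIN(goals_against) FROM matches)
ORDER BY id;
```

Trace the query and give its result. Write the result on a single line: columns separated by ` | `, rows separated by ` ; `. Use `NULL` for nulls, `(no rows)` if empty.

24 | 2 ; 31 | 2

Scalar subquery: MIN(goals_against) over all matches rows = 2.
Keep rows where goals_against <= that value.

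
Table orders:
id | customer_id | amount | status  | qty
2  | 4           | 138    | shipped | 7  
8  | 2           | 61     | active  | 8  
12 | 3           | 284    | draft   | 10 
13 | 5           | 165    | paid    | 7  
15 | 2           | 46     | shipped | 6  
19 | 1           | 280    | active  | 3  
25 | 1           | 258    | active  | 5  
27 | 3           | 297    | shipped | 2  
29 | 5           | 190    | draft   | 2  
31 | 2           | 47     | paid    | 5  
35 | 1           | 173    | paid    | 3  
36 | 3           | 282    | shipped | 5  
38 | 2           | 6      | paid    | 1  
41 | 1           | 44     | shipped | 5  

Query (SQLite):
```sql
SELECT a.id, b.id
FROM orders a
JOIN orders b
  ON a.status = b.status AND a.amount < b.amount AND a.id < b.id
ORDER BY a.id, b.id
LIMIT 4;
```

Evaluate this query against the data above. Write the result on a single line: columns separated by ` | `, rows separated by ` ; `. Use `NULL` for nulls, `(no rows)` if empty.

Pairs (a,b) with same status, a.amount < b.amount, a.id < b.id.
status groups: active:{8,19,25} draft:{12,29} paid:{13,31,35,38} shipped:{2,15,27,36,41}
Ordered by (a.id, b.id); first 4.

2 | 27 ; 2 | 36 ; 8 | 19 ; 8 | 25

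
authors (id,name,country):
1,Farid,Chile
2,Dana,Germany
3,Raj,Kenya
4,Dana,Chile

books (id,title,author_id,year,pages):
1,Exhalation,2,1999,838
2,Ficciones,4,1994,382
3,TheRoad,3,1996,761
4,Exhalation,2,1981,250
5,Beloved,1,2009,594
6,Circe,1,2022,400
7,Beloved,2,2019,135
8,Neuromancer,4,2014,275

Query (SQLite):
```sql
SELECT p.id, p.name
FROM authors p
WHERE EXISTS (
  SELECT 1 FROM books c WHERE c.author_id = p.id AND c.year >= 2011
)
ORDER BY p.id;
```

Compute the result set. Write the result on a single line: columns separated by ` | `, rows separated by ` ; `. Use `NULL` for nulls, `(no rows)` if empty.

1 | Farid ; 2 | Dana ; 4 | Dana

For each authors row, check whether any books with matching author_id has year >= 2011.
Keep rows where that is true.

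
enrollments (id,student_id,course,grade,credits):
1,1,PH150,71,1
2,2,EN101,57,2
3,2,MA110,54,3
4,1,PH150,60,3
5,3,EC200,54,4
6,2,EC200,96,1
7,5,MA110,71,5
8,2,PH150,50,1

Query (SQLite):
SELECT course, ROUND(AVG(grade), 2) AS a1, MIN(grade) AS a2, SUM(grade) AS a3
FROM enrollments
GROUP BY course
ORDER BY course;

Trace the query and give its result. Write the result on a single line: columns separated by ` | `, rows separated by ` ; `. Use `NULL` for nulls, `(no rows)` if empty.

Group enrollments by course.
Per group compute: ROUND(AVG(grade), 2), MIN(grade), SUM(grade).
  EC200: ids {5, 6} → ROUND(AVG(grade), 2)=75, MIN(grade)=54, SUM(grade)=150
  EN101: ids {2} → ROUND(AVG(grade), 2)=57, MIN(grade)=57, SUM(grade)=57
  MA110: ids {3, 7} → ROUND(AVG(grade), 2)=62.5, MIN(grade)=54, SUM(grade)=125
  PH150: ids {1, 4, 8} → ROUND(AVG(grade), 2)=60.33, MIN(grade)=50, SUM(grade)=181

EC200 | 75 | 54 | 150 ; EN101 | 57 | 57 | 57 ; MA110 | 62.5 | 54 | 125 ; PH150 | 60.33 | 50 | 181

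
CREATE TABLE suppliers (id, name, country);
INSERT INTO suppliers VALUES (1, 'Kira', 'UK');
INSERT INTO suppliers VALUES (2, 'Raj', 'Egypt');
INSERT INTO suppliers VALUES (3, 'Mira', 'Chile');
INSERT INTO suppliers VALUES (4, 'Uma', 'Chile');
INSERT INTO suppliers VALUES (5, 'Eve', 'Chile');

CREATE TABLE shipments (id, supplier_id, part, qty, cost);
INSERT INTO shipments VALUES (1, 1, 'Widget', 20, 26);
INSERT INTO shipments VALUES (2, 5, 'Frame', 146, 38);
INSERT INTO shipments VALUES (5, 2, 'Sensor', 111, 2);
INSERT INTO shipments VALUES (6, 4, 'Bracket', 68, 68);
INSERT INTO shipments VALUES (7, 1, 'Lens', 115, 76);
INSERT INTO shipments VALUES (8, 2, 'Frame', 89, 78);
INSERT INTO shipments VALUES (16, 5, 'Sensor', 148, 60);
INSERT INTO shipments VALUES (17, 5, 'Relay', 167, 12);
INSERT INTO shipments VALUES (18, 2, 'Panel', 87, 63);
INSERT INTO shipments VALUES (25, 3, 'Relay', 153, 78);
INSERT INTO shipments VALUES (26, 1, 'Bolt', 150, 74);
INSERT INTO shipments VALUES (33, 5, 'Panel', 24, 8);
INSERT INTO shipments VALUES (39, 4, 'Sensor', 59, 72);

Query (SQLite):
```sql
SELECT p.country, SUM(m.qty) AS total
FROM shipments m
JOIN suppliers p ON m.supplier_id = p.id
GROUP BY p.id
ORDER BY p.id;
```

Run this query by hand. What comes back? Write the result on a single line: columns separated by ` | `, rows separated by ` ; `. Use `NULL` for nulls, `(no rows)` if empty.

Join each shipments row to its suppliers via supplier_id.
Group joined rows by suppliers.id; compute SUM(m.qty) per group.
  1: ids {1, 7, 26} → SUM(m.qty)=285
  2: ids {5, 8, 18} → SUM(m.qty)=287
  3: ids {25} → SUM(m.qty)=153
  4: ids {6, 39} → SUM(m.qty)=127
  5: ids {2, 16, 17, 33} → SUM(m.qty)=485

UK | 285 ; Egypt | 287 ; Chile | 153 ; Chile | 127 ; Chile | 485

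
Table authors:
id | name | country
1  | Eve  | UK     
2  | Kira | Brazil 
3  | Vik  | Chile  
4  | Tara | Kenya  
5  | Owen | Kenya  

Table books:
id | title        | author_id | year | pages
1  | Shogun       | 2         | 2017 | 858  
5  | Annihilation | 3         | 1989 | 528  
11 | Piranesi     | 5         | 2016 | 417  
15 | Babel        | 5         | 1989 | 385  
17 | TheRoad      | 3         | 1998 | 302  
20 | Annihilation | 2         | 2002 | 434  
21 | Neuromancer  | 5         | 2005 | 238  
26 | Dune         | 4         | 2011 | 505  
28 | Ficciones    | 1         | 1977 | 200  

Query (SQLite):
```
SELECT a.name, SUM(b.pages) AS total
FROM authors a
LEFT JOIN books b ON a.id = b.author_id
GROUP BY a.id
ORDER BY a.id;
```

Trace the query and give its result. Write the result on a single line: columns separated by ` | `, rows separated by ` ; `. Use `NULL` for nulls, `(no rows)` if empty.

Eve | 200 ; Kira | 1292 ; Vik | 830 ; Tara | 505 ; Owen | 1040

LEFT JOIN keeps every authors row; unmatched ones get NULL for books columns.
Group by authors.id and compute SUM(b.pages). SUM over an all-NULL group is NULL.
  1: ids {28} → SUM(b.pages)=200
  2: ids {1, 20} → SUM(b.pages)=1292
  3: ids {5, 17} → SUM(b.pages)=830
  4: ids {26} → SUM(b.pages)=505
  5: ids {11, 15, 21} → SUM(b.pages)=1040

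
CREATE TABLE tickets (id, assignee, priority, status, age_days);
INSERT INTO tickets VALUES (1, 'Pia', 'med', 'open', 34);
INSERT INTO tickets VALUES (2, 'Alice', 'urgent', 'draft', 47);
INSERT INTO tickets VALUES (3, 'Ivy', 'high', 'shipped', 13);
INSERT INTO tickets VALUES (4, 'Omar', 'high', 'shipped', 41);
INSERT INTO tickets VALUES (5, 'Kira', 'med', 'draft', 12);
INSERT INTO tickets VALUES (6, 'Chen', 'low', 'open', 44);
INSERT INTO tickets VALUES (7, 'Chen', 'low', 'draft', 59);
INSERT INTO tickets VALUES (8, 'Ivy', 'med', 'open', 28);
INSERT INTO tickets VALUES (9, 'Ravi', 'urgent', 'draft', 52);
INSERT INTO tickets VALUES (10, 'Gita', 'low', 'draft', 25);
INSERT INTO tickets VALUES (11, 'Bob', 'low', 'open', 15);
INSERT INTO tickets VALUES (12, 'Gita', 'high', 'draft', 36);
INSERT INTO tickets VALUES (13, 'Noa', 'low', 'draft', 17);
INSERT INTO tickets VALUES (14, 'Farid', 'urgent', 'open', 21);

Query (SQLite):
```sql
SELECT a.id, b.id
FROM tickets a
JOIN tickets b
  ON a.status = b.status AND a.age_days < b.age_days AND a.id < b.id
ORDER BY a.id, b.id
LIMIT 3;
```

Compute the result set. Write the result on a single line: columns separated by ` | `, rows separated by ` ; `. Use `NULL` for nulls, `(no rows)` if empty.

1 | 6 ; 2 | 7 ; 2 | 9

Pairs (a,b) with same status, a.age_days < b.age_days, a.id < b.id.
status groups: draft:{2,5,7,9,10,12,13} open:{1,6,8,11,14} shipped:{3,4}
Ordered by (a.id, b.id); first 3.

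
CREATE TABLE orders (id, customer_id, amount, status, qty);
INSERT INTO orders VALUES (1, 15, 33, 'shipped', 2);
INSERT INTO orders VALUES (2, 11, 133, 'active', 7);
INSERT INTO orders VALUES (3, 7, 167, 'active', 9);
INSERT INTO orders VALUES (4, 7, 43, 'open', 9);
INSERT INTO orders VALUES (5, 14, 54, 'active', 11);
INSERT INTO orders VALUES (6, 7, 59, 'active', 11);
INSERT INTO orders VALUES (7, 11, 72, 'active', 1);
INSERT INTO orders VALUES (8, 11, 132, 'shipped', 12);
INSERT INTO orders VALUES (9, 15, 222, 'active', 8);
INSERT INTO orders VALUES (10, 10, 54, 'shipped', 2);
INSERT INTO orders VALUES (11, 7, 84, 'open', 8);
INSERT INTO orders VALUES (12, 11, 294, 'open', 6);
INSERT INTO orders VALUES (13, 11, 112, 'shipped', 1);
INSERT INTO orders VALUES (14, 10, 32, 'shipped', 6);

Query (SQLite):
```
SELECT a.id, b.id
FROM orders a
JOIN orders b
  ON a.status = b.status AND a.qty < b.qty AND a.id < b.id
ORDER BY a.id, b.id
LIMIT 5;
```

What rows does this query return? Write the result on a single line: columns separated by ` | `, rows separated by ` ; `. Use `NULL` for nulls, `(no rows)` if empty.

1 | 8 ; 1 | 14 ; 2 | 3 ; 2 | 5 ; 2 | 6

Pairs (a,b) with same status, a.qty < b.qty, a.id < b.id.
status groups: active:{2,3,5,6,7,9} open:{4,11,12} shipped:{1,8,10,13,14}
Ordered by (a.id, b.id); first 5.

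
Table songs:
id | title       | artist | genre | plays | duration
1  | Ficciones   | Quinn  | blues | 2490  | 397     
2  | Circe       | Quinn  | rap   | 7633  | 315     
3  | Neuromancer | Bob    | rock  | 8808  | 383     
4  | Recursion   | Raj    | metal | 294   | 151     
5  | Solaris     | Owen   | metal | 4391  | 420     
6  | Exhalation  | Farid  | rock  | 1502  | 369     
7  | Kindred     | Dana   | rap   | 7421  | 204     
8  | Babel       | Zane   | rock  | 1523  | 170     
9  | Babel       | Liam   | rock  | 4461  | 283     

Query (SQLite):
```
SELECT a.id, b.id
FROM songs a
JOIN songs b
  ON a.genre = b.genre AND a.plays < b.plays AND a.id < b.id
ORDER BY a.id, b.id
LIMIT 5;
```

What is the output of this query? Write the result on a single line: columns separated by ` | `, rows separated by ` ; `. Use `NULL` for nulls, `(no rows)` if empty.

4 | 5 ; 6 | 8 ; 6 | 9 ; 8 | 9

Pairs (a,b) with same genre, a.plays < b.plays, a.id < b.id.
genre groups: blues:{1} metal:{4,5} rap:{2,7} rock:{3,6,8,9}
Ordered by (a.id, b.id); first 5.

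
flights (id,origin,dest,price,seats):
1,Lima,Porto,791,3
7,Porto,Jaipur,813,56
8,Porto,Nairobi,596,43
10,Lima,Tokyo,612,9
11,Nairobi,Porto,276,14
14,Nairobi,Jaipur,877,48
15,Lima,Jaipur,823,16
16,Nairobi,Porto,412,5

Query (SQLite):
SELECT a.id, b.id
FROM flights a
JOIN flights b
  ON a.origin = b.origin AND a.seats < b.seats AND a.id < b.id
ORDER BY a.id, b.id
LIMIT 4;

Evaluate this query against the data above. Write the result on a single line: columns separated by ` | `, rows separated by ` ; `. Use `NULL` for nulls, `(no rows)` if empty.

1 | 10 ; 1 | 15 ; 10 | 15 ; 11 | 14

Pairs (a,b) with same origin, a.seats < b.seats, a.id < b.id.
origin groups: Lima:{1,10,15} Nairobi:{11,14,16} Porto:{7,8}
Ordered by (a.id, b.id); first 4.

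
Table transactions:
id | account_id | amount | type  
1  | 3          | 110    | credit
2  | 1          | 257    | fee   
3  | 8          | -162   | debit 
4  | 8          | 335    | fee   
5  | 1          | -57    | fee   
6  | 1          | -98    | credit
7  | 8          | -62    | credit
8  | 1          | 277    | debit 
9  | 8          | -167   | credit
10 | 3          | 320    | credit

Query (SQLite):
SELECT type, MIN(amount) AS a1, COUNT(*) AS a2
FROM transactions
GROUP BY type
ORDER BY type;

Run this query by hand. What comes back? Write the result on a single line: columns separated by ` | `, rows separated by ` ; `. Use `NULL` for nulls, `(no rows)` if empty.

credit | -167 | 5 ; debit | -162 | 2 ; fee | -57 | 3

Group transactions by type.
Per group compute: MIN(amount), COUNT(*).
  credit: ids {1, 6, 7, 9, 10} → MIN(amount)=-167, COUNT(*)=5
  debit: ids {3, 8} → MIN(amount)=-162, COUNT(*)=2
  fee: ids {2, 4, 5} → MIN(amount)=-57, COUNT(*)=3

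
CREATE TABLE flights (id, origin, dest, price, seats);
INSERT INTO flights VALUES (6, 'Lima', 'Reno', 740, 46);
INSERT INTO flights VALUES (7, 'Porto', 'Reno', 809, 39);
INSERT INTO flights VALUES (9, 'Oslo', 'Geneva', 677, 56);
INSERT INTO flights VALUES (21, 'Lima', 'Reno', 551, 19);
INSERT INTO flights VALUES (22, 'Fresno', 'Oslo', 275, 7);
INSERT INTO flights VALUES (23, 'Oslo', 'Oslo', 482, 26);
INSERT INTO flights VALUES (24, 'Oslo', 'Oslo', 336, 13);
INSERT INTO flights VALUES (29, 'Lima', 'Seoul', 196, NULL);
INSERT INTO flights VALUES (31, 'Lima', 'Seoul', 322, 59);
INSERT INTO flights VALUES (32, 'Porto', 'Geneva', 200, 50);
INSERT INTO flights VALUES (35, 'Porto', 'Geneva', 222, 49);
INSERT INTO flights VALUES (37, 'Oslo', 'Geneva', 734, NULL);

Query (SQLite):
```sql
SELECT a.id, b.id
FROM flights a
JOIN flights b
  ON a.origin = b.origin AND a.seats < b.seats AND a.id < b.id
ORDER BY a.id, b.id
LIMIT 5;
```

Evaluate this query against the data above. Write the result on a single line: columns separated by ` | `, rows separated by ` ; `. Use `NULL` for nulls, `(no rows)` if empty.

6 | 31 ; 7 | 32 ; 7 | 35 ; 21 | 31

Pairs (a,b) with same origin, a.seats < b.seats, a.id < b.id.
origin groups: Fresno:{22} Lima:{6,21,29,31} Oslo:{9,23,24,37} Porto:{7,32,35}
Ordered by (a.id, b.id); first 5.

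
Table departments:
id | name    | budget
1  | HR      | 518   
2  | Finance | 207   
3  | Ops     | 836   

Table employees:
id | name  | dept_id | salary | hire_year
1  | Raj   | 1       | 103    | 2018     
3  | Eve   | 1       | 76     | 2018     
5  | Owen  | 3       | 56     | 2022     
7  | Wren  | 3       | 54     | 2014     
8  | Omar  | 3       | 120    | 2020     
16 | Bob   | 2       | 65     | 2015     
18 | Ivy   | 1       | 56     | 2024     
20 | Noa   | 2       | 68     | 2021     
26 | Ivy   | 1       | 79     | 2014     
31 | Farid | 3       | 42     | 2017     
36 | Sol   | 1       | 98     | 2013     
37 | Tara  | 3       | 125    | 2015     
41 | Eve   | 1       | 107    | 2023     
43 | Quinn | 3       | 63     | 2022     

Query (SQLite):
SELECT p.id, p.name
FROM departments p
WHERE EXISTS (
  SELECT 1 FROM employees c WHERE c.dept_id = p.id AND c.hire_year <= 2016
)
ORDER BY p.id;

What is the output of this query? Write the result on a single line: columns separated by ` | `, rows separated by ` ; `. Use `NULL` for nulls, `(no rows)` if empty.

1 | HR ; 2 | Finance ; 3 | Ops

For each departments row, check whether any employees with matching dept_id has hire_year <= 2016.
Keep rows where that is true.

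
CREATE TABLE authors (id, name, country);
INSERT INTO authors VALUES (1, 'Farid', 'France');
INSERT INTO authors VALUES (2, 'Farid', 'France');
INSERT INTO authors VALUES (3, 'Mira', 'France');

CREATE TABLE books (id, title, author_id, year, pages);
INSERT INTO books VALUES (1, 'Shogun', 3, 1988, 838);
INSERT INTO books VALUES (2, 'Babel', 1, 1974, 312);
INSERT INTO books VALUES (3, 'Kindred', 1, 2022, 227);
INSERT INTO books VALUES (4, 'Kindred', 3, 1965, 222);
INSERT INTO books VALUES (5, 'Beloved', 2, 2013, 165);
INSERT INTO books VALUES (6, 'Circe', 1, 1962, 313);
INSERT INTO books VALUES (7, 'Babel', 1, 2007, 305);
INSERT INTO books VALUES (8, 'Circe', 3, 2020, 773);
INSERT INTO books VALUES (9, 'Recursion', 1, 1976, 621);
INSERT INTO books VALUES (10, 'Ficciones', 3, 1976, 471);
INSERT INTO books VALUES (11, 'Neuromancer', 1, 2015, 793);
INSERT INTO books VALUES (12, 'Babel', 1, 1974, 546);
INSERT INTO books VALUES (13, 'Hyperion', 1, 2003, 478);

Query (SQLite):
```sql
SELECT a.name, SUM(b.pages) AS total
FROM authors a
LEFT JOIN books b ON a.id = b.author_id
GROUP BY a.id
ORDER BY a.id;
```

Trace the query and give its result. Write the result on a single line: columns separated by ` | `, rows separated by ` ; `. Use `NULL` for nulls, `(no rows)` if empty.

LEFT JOIN keeps every authors row; unmatched ones get NULL for books columns.
Group by authors.id and compute SUM(b.pages). SUM over an all-NULL group is NULL.
  1: ids {2, 3, 6, 7, 9, 11, 12, 13} → SUM(b.pages)=3595
  2: ids {5} → SUM(b.pages)=165
  3: ids {1, 4, 8, 10} → SUM(b.pages)=2304

Farid | 3595 ; Farid | 165 ; Mira | 2304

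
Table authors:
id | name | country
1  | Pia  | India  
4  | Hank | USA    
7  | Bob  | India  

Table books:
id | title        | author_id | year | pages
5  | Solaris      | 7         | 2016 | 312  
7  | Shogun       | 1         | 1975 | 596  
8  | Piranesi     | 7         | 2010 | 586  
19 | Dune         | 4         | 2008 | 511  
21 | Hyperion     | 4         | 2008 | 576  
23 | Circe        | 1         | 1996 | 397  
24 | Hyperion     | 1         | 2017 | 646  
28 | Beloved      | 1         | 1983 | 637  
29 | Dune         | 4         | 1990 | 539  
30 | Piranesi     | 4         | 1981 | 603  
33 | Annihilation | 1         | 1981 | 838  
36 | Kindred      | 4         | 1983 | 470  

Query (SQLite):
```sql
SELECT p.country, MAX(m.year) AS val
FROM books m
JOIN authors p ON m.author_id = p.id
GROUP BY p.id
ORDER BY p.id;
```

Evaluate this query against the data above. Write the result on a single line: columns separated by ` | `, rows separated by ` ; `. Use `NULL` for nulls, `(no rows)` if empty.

Join each books row to its authors via author_id.
Group joined rows by authors.id; compute MAX(m.year) per group.
  1: ids {7, 23, 24, 28, 33} → MAX(m.year)=2017
  4: ids {19, 21, 29, 30, 36} → MAX(m.year)=2008
  7: ids {5, 8} → MAX(m.year)=2016

India | 2017 ; USA | 2008 ; India | 2016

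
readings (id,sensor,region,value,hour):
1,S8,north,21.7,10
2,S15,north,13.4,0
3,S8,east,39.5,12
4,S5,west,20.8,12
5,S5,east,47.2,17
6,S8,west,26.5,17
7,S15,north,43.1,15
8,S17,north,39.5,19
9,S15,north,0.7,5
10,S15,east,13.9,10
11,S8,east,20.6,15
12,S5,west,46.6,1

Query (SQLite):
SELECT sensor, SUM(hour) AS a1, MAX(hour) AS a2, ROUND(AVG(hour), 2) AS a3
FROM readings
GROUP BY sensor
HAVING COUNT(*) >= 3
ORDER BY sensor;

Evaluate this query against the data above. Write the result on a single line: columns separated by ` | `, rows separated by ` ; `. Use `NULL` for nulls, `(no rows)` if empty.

S15 | 30 | 15 | 7.5 ; S5 | 30 | 17 | 10 ; S8 | 54 | 17 | 13.5

Group readings by sensor.
Per group compute: SUM(hour), MAX(hour), ROUND(AVG(hour), 2).
HAVING: drop groups with fewer than 3 rows.
  S15: ids {2, 7, 9, 10} → SUM(hour)=30, MAX(hour)=15, ROUND(AVG(hour), 2)=7.5
  S17: ids {8} → SUM(hour)=19, MAX(hour)=19, ROUND(AVG(hour), 2)=19
  S5: ids {4, 5, 12} → SUM(hour)=30, MAX(hour)=17, ROUND(AVG(hour), 2)=10
  S8: ids {1, 3, 6, 11} → SUM(hour)=54, MAX(hour)=17, ROUND(AVG(hour), 2)=13.5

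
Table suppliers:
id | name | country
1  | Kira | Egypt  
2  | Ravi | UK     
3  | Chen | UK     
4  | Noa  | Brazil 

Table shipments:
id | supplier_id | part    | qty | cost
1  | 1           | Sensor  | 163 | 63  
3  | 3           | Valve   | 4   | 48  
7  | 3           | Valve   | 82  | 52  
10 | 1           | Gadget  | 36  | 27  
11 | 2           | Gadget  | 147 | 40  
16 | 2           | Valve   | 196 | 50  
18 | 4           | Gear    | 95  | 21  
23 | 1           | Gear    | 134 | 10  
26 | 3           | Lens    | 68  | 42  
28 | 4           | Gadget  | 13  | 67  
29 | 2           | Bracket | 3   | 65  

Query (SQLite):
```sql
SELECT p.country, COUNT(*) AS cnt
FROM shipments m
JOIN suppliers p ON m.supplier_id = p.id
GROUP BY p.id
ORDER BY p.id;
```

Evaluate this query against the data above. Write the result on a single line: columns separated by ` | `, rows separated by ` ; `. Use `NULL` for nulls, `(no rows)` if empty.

Join each shipments row to its suppliers via supplier_id.
Group joined rows by suppliers.id; compute COUNT(*) per group.
  1: ids {1, 10, 23} → COUNT(*)=3
  2: ids {11, 16, 29} → COUNT(*)=3
  3: ids {3, 7, 26} → COUNT(*)=3
  4: ids {18, 28} → COUNT(*)=2

Egypt | 3 ; UK | 3 ; UK | 3 ; Brazil | 2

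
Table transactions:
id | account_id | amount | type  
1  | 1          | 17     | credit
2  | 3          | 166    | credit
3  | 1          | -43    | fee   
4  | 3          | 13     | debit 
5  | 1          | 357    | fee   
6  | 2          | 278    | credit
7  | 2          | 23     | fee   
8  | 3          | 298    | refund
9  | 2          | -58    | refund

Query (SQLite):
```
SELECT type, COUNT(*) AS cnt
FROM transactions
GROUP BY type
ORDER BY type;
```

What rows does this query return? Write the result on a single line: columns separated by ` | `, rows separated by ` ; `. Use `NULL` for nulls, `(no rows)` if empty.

credit | 3 ; debit | 1 ; fee | 3 ; refund | 2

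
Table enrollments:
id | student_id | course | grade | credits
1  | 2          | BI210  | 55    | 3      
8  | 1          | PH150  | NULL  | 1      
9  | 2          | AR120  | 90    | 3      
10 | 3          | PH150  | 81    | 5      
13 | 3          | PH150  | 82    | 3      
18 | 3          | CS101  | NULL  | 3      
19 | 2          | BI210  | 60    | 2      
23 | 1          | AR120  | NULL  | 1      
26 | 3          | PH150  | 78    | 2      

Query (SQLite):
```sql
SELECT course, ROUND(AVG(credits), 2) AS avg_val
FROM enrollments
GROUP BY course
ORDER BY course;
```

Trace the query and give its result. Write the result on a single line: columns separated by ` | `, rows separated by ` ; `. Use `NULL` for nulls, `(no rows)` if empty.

Partition enrollments by course; compute ROUND(AVG(credits), 2) within each group.
  AR120: ids {9, 23} → ROUND(AVG(credits), 2)=2
  BI210: ids {1, 19} → ROUND(AVG(credits), 2)=2.5
  CS101: ids {18} → ROUND(AVG(credits), 2)=3
  PH150: ids {8, 10, 13, 26} → ROUND(AVG(credits), 2)=2.75

AR120 | 2 ; BI210 | 2.5 ; CS101 | 3 ; PH150 | 2.75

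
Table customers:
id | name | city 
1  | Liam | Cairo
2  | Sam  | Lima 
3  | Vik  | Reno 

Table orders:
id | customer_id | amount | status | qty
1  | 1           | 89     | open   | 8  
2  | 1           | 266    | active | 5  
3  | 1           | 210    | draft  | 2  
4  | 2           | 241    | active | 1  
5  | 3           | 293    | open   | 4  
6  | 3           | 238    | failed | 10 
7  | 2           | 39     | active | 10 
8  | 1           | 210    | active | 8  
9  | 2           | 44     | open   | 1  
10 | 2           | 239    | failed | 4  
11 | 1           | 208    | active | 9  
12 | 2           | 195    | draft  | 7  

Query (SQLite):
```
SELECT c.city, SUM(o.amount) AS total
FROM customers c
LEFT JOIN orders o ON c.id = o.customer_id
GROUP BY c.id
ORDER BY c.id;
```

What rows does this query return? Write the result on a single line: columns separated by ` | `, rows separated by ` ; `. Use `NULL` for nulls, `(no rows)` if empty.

LEFT JOIN keeps every customers row; unmatched ones get NULL for orders columns.
Group by customers.id and compute SUM(o.amount). SUM over an all-NULL group is NULL.
  1: ids {1, 2, 3, 8, 11} → SUM(o.amount)=983
  2: ids {4, 7, 9, 10, 12} → SUM(o.amount)=758
  3: ids {5, 6} → SUM(o.amount)=531

Cairo | 983 ; Lima | 758 ; Reno | 531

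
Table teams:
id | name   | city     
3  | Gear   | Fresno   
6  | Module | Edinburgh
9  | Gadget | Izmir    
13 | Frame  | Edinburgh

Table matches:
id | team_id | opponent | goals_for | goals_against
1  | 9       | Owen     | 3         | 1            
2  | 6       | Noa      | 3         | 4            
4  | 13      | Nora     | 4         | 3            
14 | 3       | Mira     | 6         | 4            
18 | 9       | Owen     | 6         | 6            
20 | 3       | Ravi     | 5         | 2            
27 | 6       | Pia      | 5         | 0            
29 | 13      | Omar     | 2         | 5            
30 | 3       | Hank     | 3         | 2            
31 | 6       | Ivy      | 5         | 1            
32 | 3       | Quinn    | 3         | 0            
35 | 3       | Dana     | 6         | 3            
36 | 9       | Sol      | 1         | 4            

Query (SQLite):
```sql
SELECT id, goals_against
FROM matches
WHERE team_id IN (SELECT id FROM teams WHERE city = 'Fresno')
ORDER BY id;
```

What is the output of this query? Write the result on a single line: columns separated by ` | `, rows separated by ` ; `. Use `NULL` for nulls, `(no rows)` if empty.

Inner query: teams.id where city = 'Fresno'.
Outer: keep matches rows whose team_id is in that set.
Inner query → {3}

14 | 4 ; 20 | 2 ; 30 | 2 ; 32 | 0 ; 35 | 3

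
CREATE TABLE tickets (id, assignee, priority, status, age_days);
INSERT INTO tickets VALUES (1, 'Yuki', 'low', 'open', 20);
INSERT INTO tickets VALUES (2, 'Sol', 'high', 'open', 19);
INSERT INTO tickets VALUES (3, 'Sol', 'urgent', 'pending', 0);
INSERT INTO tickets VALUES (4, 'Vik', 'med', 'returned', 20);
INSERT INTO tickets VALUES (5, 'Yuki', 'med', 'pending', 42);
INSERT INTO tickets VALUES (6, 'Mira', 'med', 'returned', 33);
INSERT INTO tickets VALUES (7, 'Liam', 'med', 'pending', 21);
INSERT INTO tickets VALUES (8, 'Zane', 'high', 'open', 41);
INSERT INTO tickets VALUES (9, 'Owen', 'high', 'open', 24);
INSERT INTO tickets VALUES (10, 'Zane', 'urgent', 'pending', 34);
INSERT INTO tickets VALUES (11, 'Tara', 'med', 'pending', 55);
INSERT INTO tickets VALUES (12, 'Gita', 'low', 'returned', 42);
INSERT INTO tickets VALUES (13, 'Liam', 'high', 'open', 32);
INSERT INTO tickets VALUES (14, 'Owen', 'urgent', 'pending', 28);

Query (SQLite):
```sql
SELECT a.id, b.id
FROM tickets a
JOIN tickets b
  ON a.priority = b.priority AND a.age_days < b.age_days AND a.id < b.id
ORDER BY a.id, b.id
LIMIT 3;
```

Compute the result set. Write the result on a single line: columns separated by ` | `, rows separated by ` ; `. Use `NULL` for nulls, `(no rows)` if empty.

1 | 12 ; 2 | 8 ; 2 | 9

Pairs (a,b) with same priority, a.age_days < b.age_days, a.id < b.id.
priority groups: high:{2,8,9,13} low:{1,12} med:{4,5,6,7,11} urgent:{3,10,14}
Ordered by (a.id, b.id); first 3.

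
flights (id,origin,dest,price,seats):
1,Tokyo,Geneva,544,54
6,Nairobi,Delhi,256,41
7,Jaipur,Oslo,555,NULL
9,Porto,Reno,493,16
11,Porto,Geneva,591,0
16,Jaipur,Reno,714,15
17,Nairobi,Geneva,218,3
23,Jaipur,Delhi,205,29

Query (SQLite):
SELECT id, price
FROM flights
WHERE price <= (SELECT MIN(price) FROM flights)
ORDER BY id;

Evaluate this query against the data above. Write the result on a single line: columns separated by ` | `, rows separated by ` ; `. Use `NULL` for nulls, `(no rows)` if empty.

Scalar subquery: MIN(price) over all flights rows = 205.
Keep rows where price <= that value.

23 | 205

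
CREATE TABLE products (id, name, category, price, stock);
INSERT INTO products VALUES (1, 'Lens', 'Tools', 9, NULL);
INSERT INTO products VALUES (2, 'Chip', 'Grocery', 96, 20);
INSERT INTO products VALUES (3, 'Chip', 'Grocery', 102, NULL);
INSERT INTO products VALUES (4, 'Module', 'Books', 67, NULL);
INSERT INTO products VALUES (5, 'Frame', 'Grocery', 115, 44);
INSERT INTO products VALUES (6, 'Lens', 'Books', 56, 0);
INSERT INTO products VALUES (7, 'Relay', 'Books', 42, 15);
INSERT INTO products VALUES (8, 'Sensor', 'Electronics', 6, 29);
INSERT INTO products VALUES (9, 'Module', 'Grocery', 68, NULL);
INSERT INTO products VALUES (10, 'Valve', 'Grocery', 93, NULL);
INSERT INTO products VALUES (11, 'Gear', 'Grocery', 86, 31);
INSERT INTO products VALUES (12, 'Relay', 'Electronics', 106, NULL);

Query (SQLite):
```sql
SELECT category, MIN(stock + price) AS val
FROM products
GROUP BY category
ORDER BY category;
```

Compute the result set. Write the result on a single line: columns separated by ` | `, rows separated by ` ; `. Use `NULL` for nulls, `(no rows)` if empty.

For each row compute stock + price.
Group by category; take MIN of the expression per group.
  Books: ids {4, 6, 7} → MIN(stock + price)=56
  Electronics: ids {8, 12} → MIN(stock + price)=35
  Grocery: ids {2, 3, 5, 9, 10, 11} → MIN(stock + price)=116
  Tools: ids {1} → MIN(stock + price)=NULL

Books | 56 ; Electronics | 35 ; Grocery | 116 ; Tools | NULL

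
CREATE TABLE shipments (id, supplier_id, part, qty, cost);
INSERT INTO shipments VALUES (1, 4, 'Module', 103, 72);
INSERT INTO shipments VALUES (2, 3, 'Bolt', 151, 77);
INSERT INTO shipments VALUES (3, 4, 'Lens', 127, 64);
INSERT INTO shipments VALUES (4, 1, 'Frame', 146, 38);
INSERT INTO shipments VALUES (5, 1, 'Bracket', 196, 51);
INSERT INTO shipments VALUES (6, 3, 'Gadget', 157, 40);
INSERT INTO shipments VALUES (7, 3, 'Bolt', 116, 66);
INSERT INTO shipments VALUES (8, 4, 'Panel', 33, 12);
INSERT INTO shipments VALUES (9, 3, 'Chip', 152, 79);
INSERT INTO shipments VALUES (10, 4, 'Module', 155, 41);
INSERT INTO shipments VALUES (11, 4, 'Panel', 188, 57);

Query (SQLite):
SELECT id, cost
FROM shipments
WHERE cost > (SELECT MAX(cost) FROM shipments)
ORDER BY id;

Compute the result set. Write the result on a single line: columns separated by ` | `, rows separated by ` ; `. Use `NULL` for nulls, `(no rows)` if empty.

Scalar subquery: MAX(cost) over all shipments rows = 79.
Keep rows where cost > that value.

(no rows)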